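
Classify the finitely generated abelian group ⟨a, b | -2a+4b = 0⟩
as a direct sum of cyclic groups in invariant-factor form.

Answer: M ≅ ℤ^1 ⊕ ℤ/2

Derivation:
rank_ℚ(R)=1; free=2−1=1
SNF(R) diag = [2] → torsion [2]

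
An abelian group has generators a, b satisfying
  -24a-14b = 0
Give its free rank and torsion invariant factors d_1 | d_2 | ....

Answer: M ≅ ℤ^1 ⊕ ℤ/2

Derivation:
rank_ℚ(R)=1; free=2−1=1
SNF(R) diag = [2] → torsion [2]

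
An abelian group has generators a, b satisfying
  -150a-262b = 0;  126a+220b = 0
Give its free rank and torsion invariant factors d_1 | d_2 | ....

rank_ℚ(R)=2; free=2−2=0
SNF(R) diag = [2, 6] → torsion [2, 6]

Answer: M ≅ ℤ/2 ⊕ ℤ/6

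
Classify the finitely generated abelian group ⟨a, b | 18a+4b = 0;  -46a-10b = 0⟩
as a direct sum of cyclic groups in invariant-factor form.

rank_ℚ(R)=2; free=2−2=0
SNF(R) diag = [2, 2] → torsion [2, 2]

Answer: M ≅ ℤ/2 ⊕ ℤ/2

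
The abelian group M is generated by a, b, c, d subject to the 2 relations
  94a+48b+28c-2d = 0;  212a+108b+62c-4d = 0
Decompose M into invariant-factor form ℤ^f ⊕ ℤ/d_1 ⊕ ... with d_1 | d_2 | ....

Answer: M ≅ ℤ^2 ⊕ ℤ/2 ⊕ ℤ/6

Derivation:
rank_ℚ(R)=2; free=4−2=2
SNF(R) diag = [2, 6] → torsion [2, 6]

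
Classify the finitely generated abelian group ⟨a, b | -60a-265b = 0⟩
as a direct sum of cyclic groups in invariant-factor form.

rank_ℚ(R)=1; free=2−1=1
SNF(R) diag = [5] → torsion [5]

Answer: M ≅ ℤ^1 ⊕ ℤ/5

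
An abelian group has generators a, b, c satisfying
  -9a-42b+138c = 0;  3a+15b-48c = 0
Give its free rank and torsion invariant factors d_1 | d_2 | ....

rank_ℚ(R)=2; free=3−2=1
SNF(R) diag = [3, 3] → torsion [3, 3]

Answer: M ≅ ℤ^1 ⊕ ℤ/3 ⊕ ℤ/3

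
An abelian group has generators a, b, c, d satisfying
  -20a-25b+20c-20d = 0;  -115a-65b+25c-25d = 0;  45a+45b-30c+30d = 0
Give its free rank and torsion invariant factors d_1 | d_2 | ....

rank_ℚ(R)=3; free=4−3=1
SNF(R) diag = [5, 15, 45] → torsion [5, 15, 45]

Answer: M ≅ ℤ^1 ⊕ ℤ/5 ⊕ ℤ/15 ⊕ ℤ/45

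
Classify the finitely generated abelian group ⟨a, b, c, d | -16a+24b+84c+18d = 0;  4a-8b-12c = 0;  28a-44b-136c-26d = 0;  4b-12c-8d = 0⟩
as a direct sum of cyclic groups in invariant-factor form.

rank_ℚ(R)=4; free=4−4=0
SNF(R) diag = [2, 4, 4, 4] → torsion [2, 4, 4, 4]

Answer: M ≅ ℤ/2 ⊕ ℤ/4 ⊕ ℤ/4 ⊕ ℤ/4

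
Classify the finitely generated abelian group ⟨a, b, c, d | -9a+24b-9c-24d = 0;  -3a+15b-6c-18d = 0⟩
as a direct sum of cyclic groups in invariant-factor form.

rank_ℚ(R)=2; free=4−2=2
SNF(R) diag = [3, 3] → torsion [3, 3]

Answer: M ≅ ℤ^2 ⊕ ℤ/3 ⊕ ℤ/3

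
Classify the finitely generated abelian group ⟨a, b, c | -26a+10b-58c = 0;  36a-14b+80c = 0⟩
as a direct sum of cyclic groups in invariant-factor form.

Answer: M ≅ ℤ^1 ⊕ ℤ/2 ⊕ ℤ/2

Derivation:
rank_ℚ(R)=2; free=3−2=1
SNF(R) diag = [2, 2] → torsion [2, 2]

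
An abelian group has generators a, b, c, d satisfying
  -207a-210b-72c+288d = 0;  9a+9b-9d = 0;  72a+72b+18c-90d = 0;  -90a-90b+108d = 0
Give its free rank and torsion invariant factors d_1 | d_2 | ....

Answer: M ≅ ℤ/3 ⊕ ℤ/9 ⊕ ℤ/18 ⊕ ℤ/18

Derivation:
rank_ℚ(R)=4; free=4−4=0
SNF(R) diag = [3, 9, 18, 18] → torsion [3, 9, 18, 18]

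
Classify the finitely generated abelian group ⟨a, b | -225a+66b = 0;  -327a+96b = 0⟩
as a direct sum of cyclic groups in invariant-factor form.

Answer: M ≅ ℤ/3 ⊕ ℤ/6

Derivation:
rank_ℚ(R)=2; free=2−2=0
SNF(R) diag = [3, 6] → torsion [3, 6]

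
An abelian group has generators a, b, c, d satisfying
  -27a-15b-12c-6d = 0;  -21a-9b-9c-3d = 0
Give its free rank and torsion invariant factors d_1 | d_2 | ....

rank_ℚ(R)=2; free=4−2=2
SNF(R) diag = [3, 3] → torsion [3, 3]

Answer: M ≅ ℤ^2 ⊕ ℤ/3 ⊕ ℤ/3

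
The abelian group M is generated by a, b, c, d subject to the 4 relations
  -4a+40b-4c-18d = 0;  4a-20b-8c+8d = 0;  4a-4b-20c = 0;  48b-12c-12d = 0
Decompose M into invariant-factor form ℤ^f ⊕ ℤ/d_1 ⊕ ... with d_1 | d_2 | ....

rank_ℚ(R)=4; free=4−4=0
SNF(R) diag = [2, 4, 12, 24] → torsion [2, 4, 12, 24]

Answer: M ≅ ℤ/2 ⊕ ℤ/4 ⊕ ℤ/12 ⊕ ℤ/24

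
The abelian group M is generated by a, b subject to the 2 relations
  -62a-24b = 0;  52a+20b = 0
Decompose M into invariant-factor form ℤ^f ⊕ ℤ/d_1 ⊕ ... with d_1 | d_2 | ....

Answer: M ≅ ℤ/2 ⊕ ℤ/4

Derivation:
rank_ℚ(R)=2; free=2−2=0
SNF(R) diag = [2, 4] → torsion [2, 4]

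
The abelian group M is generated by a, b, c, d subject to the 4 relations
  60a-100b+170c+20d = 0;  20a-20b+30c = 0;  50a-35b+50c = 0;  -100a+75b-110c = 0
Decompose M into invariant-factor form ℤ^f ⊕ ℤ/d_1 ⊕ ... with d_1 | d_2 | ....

Answer: M ≅ ℤ/5 ⊕ ℤ/10 ⊕ ℤ/10 ⊕ ℤ/20

Derivation:
rank_ℚ(R)=4; free=4−4=0
SNF(R) diag = [5, 10, 10, 20] → torsion [5, 10, 10, 20]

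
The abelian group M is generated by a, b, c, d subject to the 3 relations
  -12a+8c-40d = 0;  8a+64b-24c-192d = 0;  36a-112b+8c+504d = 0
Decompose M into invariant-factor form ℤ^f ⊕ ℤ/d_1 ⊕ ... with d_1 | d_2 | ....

Answer: M ≅ ℤ^1 ⊕ ℤ/4 ⊕ ℤ/8 ⊕ ℤ/16

Derivation:
rank_ℚ(R)=3; free=4−3=1
SNF(R) diag = [4, 8, 16] → torsion [4, 8, 16]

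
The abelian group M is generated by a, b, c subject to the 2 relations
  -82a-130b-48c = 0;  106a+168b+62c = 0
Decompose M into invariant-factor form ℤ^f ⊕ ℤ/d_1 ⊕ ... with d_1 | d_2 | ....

Answer: M ≅ ℤ^1 ⊕ ℤ/2 ⊕ ℤ/2

Derivation:
rank_ℚ(R)=2; free=3−2=1
SNF(R) diag = [2, 2] → torsion [2, 2]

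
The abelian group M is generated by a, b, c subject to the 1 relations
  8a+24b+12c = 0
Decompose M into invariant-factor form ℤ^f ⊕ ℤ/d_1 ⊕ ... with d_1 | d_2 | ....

rank_ℚ(R)=1; free=3−1=2
SNF(R) diag = [4] → torsion [4]

Answer: M ≅ ℤ^2 ⊕ ℤ/4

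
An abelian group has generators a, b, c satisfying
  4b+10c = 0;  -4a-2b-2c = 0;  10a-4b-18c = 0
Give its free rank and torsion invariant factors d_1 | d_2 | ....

rank_ℚ(R)=3; free=3−3=0
SNF(R) diag = [2, 2, 2] → torsion [2, 2, 2]

Answer: M ≅ ℤ/2 ⊕ ℤ/2 ⊕ ℤ/2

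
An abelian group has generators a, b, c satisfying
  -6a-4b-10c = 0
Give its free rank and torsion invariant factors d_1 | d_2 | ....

rank_ℚ(R)=1; free=3−1=2
SNF(R) diag = [2] → torsion [2]

Answer: M ≅ ℤ^2 ⊕ ℤ/2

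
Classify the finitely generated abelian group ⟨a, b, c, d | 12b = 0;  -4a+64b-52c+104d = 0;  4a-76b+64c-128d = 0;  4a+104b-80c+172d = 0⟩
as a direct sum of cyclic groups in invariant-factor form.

Answer: M ≅ ℤ/4 ⊕ ℤ/12 ⊕ ℤ/12 ⊕ ℤ/12

Derivation:
rank_ℚ(R)=4; free=4−4=0
SNF(R) diag = [4, 12, 12, 12] → torsion [4, 12, 12, 12]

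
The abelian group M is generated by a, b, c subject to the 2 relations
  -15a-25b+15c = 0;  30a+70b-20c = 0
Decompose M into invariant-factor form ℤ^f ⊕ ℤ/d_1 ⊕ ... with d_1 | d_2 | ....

rank_ℚ(R)=2; free=3−2=1
SNF(R) diag = [5, 10] → torsion [5, 10]

Answer: M ≅ ℤ^1 ⊕ ℤ/5 ⊕ ℤ/10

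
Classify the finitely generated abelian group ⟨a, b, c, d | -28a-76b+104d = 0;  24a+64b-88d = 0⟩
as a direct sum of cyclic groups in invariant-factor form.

Answer: M ≅ ℤ^2 ⊕ ℤ/4 ⊕ ℤ/8

Derivation:
rank_ℚ(R)=2; free=4−2=2
SNF(R) diag = [4, 8] → torsion [4, 8]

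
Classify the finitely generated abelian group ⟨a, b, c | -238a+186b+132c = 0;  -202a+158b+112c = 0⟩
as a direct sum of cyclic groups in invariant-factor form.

rank_ℚ(R)=2; free=3−2=1
SNF(R) diag = [2, 4] → torsion [2, 4]

Answer: M ≅ ℤ^1 ⊕ ℤ/2 ⊕ ℤ/4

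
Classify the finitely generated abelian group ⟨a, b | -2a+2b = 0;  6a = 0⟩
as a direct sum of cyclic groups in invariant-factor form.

Answer: M ≅ ℤ/2 ⊕ ℤ/6

Derivation:
rank_ℚ(R)=2; free=2−2=0
SNF(R) diag = [2, 6] → torsion [2, 6]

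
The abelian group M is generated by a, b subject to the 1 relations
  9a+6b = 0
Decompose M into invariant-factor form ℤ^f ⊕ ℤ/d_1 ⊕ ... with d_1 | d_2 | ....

rank_ℚ(R)=1; free=2−1=1
SNF(R) diag = [3] → torsion [3]

Answer: M ≅ ℤ^1 ⊕ ℤ/3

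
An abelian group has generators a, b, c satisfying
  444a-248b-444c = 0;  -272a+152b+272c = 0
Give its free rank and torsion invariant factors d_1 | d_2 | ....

Answer: M ≅ ℤ^1 ⊕ ℤ/4 ⊕ ℤ/8

Derivation:
rank_ℚ(R)=2; free=3−2=1
SNF(R) diag = [4, 8] → torsion [4, 8]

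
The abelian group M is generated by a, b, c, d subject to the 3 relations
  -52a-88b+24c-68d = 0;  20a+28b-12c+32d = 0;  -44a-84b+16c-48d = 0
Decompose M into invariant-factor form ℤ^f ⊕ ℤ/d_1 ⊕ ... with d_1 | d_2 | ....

Answer: M ≅ ℤ^1 ⊕ ℤ/4 ⊕ ℤ/4 ⊕ ℤ/4

Derivation:
rank_ℚ(R)=3; free=4−3=1
SNF(R) diag = [4, 4, 4] → torsion [4, 4, 4]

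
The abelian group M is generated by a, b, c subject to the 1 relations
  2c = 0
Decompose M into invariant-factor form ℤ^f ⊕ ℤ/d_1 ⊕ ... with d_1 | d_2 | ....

rank_ℚ(R)=1; free=3−1=2
SNF(R) diag = [2] → torsion [2]

Answer: M ≅ ℤ^2 ⊕ ℤ/2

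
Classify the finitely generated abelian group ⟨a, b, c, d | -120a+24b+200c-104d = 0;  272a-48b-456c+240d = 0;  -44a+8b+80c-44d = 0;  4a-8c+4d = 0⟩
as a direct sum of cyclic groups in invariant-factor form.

Answer: M ≅ ℤ/4 ⊕ ℤ/8 ⊕ ℤ/8 ⊕ ℤ/16

Derivation:
rank_ℚ(R)=4; free=4−4=0
SNF(R) diag = [4, 8, 8, 16] → torsion [4, 8, 8, 16]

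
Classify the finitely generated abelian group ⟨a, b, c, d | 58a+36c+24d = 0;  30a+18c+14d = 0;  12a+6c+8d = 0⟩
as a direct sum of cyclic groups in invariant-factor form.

Answer: M ≅ ℤ^1 ⊕ ℤ/2 ⊕ ℤ/2 ⊕ ℤ/6

Derivation:
rank_ℚ(R)=3; free=4−3=1
SNF(R) diag = [2, 2, 6] → torsion [2, 2, 6]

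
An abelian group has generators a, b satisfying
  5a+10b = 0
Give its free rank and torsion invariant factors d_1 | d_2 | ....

Answer: M ≅ ℤ^1 ⊕ ℤ/5

Derivation:
rank_ℚ(R)=1; free=2−1=1
SNF(R) diag = [5] → torsion [5]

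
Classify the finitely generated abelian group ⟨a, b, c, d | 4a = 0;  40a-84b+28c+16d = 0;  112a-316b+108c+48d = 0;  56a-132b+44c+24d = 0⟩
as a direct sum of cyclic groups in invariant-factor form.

rank_ℚ(R)=4; free=4−4=0
SNF(R) diag = [4, 4, 8, 8] → torsion [4, 4, 8, 8]

Answer: M ≅ ℤ/4 ⊕ ℤ/4 ⊕ ℤ/8 ⊕ ℤ/8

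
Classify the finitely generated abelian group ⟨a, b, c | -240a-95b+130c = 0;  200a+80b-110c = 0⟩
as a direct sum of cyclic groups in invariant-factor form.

rank_ℚ(R)=2; free=3−2=1
SNF(R) diag = [5, 10] → torsion [5, 10]

Answer: M ≅ ℤ^1 ⊕ ℤ/5 ⊕ ℤ/10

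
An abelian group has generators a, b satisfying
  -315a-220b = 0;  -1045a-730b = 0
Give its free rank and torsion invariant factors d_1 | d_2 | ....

Answer: M ≅ ℤ/5 ⊕ ℤ/10

Derivation:
rank_ℚ(R)=2; free=2−2=0
SNF(R) diag = [5, 10] → torsion [5, 10]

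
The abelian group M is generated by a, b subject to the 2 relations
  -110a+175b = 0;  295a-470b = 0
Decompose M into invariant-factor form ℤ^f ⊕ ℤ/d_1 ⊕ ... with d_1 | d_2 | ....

rank_ℚ(R)=2; free=2−2=0
SNF(R) diag = [5, 15] → torsion [5, 15]

Answer: M ≅ ℤ/5 ⊕ ℤ/15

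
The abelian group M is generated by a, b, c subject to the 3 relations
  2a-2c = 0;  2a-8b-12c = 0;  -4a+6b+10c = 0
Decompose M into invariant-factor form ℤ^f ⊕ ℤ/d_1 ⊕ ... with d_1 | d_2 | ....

Answer: M ≅ ℤ/2 ⊕ ℤ/2 ⊕ ℤ/6

Derivation:
rank_ℚ(R)=3; free=3−3=0
SNF(R) diag = [2, 2, 6] → torsion [2, 2, 6]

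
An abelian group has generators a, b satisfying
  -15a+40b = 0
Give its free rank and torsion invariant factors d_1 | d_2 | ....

Answer: M ≅ ℤ^1 ⊕ ℤ/5

Derivation:
rank_ℚ(R)=1; free=2−1=1
SNF(R) diag = [5] → torsion [5]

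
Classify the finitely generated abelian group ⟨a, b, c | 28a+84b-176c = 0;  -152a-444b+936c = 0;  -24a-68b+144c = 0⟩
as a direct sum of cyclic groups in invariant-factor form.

Answer: M ≅ ℤ/4 ⊕ ℤ/4 ⊕ ℤ/8

Derivation:
rank_ℚ(R)=3; free=3−3=0
SNF(R) diag = [4, 4, 8] → torsion [4, 4, 8]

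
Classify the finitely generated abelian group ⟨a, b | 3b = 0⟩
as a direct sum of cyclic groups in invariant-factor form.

rank_ℚ(R)=1; free=2−1=1
SNF(R) diag = [3] → torsion [3]

Answer: M ≅ ℤ^1 ⊕ ℤ/3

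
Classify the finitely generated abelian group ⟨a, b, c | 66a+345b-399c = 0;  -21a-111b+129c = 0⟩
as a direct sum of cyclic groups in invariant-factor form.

rank_ℚ(R)=2; free=3−2=1
SNF(R) diag = [3, 9] → torsion [3, 9]

Answer: M ≅ ℤ^1 ⊕ ℤ/3 ⊕ ℤ/9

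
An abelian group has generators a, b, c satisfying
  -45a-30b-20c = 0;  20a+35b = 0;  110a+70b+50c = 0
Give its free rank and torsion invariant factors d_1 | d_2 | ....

rank_ℚ(R)=3; free=3−3=0
SNF(R) diag = [5, 5, 10] → torsion [5, 5, 10]

Answer: M ≅ ℤ/5 ⊕ ℤ/5 ⊕ ℤ/10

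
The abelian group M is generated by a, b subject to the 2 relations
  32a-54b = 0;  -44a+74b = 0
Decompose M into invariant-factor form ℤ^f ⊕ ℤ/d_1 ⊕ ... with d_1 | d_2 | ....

rank_ℚ(R)=2; free=2−2=0
SNF(R) diag = [2, 4] → torsion [2, 4]

Answer: M ≅ ℤ/2 ⊕ ℤ/4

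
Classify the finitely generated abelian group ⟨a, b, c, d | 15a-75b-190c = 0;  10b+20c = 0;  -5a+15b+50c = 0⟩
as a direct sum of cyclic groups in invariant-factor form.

rank_ℚ(R)=3; free=4−3=1
SNF(R) diag = [5, 10, 20] → torsion [5, 10, 20]

Answer: M ≅ ℤ^1 ⊕ ℤ/5 ⊕ ℤ/10 ⊕ ℤ/20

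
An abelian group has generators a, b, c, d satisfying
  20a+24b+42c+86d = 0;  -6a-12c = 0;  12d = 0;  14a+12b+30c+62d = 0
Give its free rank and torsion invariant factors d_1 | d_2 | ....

rank_ℚ(R)=4; free=4−4=0
SNF(R) diag = [2, 6, 12, 12] → torsion [2, 6, 12, 12]

Answer: M ≅ ℤ/2 ⊕ ℤ/6 ⊕ ℤ/12 ⊕ ℤ/12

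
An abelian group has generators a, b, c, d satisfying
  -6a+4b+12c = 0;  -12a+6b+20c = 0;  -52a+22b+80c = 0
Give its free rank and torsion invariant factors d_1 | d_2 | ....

Answer: M ≅ ℤ^1 ⊕ ℤ/2 ⊕ ℤ/2 ⊕ ℤ/4

Derivation:
rank_ℚ(R)=3; free=4−3=1
SNF(R) diag = [2, 2, 4] → torsion [2, 2, 4]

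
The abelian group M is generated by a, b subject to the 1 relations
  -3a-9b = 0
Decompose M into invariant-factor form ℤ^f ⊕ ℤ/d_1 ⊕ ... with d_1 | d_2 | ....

rank_ℚ(R)=1; free=2−1=1
SNF(R) diag = [3] → torsion [3]

Answer: M ≅ ℤ^1 ⊕ ℤ/3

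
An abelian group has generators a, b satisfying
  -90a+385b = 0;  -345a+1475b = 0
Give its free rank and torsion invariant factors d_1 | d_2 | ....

Answer: M ≅ ℤ/5 ⊕ ℤ/15

Derivation:
rank_ℚ(R)=2; free=2−2=0
SNF(R) diag = [5, 15] → torsion [5, 15]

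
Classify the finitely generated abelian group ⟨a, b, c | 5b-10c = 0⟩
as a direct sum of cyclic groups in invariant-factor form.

Answer: M ≅ ℤ^2 ⊕ ℤ/5

Derivation:
rank_ℚ(R)=1; free=3−1=2
SNF(R) diag = [5] → torsion [5]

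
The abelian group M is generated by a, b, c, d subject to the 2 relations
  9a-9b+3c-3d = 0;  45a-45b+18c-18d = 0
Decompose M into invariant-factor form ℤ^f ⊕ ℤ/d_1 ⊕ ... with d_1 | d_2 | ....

Answer: M ≅ ℤ^2 ⊕ ℤ/3 ⊕ ℤ/9

Derivation:
rank_ℚ(R)=2; free=4−2=2
SNF(R) diag = [3, 9] → torsion [3, 9]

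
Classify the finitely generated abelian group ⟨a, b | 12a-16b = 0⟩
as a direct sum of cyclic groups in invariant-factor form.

rank_ℚ(R)=1; free=2−1=1
SNF(R) diag = [4] → torsion [4]

Answer: M ≅ ℤ^1 ⊕ ℤ/4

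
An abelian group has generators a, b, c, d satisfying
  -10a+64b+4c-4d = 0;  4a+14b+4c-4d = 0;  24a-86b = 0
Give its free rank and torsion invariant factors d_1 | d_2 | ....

Answer: M ≅ ℤ^1 ⊕ ℤ/2 ⊕ ℤ/2 ⊕ ℤ/4

Derivation:
rank_ℚ(R)=3; free=4−3=1
SNF(R) diag = [2, 2, 4] → torsion [2, 2, 4]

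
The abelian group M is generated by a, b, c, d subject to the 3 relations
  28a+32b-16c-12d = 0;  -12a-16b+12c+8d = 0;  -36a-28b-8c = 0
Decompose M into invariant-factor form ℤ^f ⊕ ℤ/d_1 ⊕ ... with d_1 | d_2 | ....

Answer: M ≅ ℤ^1 ⊕ ℤ/4 ⊕ ℤ/4 ⊕ ℤ/4

Derivation:
rank_ℚ(R)=3; free=4−3=1
SNF(R) diag = [4, 4, 4] → torsion [4, 4, 4]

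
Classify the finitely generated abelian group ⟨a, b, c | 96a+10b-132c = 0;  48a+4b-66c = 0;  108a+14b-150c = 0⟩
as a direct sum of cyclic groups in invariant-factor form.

Answer: M ≅ ℤ/2 ⊕ ℤ/6 ⊕ ℤ/12

Derivation:
rank_ℚ(R)=3; free=3−3=0
SNF(R) diag = [2, 6, 12] → torsion [2, 6, 12]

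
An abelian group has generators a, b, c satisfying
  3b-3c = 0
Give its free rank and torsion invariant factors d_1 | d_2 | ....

rank_ℚ(R)=1; free=3−1=2
SNF(R) diag = [3] → torsion [3]

Answer: M ≅ ℤ^2 ⊕ ℤ/3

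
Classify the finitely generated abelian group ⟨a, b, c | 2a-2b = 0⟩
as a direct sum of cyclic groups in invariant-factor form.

Answer: M ≅ ℤ^2 ⊕ ℤ/2

Derivation:
rank_ℚ(R)=1; free=3−1=2
SNF(R) diag = [2] → torsion [2]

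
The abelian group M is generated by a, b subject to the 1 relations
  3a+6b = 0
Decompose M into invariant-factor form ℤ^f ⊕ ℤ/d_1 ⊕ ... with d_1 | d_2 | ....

Answer: M ≅ ℤ^1 ⊕ ℤ/3

Derivation:
rank_ℚ(R)=1; free=2−1=1
SNF(R) diag = [3] → torsion [3]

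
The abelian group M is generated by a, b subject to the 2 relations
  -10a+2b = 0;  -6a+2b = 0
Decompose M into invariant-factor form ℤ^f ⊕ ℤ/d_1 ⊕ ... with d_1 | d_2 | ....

rank_ℚ(R)=2; free=2−2=0
SNF(R) diag = [2, 4] → torsion [2, 4]

Answer: M ≅ ℤ/2 ⊕ ℤ/4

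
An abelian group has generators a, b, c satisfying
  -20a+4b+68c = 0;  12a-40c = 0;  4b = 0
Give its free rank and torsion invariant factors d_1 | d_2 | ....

Answer: M ≅ ℤ/4 ⊕ ℤ/4 ⊕ ℤ/4

Derivation:
rank_ℚ(R)=3; free=3−3=0
SNF(R) diag = [4, 4, 4] → torsion [4, 4, 4]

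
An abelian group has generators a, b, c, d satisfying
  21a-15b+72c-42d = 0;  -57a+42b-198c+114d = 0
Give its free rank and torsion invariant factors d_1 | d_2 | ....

Answer: M ≅ ℤ^2 ⊕ ℤ/3 ⊕ ℤ/9

Derivation:
rank_ℚ(R)=2; free=4−2=2
SNF(R) diag = [3, 9] → torsion [3, 9]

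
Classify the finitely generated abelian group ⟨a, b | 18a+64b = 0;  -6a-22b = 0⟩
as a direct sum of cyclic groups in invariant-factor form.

rank_ℚ(R)=2; free=2−2=0
SNF(R) diag = [2, 6] → torsion [2, 6]

Answer: M ≅ ℤ/2 ⊕ ℤ/6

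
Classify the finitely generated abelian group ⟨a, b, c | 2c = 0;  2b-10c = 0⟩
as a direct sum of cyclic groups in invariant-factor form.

rank_ℚ(R)=2; free=3−2=1
SNF(R) diag = [2, 2] → torsion [2, 2]

Answer: M ≅ ℤ^1 ⊕ ℤ/2 ⊕ ℤ/2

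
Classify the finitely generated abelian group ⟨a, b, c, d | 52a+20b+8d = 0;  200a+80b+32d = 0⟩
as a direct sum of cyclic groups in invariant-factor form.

rank_ℚ(R)=2; free=4−2=2
SNF(R) diag = [4, 8] → torsion [4, 8]

Answer: M ≅ ℤ^2 ⊕ ℤ/4 ⊕ ℤ/8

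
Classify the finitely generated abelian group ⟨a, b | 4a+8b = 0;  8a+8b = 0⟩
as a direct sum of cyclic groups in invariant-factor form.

Answer: M ≅ ℤ/4 ⊕ ℤ/8

Derivation:
rank_ℚ(R)=2; free=2−2=0
SNF(R) diag = [4, 8] → torsion [4, 8]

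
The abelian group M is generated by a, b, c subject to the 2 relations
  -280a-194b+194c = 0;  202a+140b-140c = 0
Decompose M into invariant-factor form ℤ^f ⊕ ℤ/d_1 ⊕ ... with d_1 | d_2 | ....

Answer: M ≅ ℤ^1 ⊕ ℤ/2 ⊕ ℤ/6

Derivation:
rank_ℚ(R)=2; free=3−2=1
SNF(R) diag = [2, 6] → torsion [2, 6]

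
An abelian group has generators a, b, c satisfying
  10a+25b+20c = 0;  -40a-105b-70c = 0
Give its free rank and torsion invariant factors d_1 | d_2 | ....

rank_ℚ(R)=2; free=3−2=1
SNF(R) diag = [5, 10] → torsion [5, 10]

Answer: M ≅ ℤ^1 ⊕ ℤ/5 ⊕ ℤ/10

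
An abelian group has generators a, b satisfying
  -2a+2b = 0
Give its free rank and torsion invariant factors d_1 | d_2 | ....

Answer: M ≅ ℤ^1 ⊕ ℤ/2

Derivation:
rank_ℚ(R)=1; free=2−1=1
SNF(R) diag = [2] → torsion [2]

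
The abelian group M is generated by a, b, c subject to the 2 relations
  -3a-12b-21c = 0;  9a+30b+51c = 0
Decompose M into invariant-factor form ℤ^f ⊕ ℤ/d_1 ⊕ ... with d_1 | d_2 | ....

Answer: M ≅ ℤ^1 ⊕ ℤ/3 ⊕ ℤ/6

Derivation:
rank_ℚ(R)=2; free=3−2=1
SNF(R) diag = [3, 6] → torsion [3, 6]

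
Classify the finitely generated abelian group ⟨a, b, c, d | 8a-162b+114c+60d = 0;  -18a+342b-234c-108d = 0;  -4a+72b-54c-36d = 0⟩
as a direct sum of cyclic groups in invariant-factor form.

Answer: M ≅ ℤ^1 ⊕ ℤ/2 ⊕ ℤ/6 ⊕ ℤ/18

Derivation:
rank_ℚ(R)=3; free=4−3=1
SNF(R) diag = [2, 6, 18] → torsion [2, 6, 18]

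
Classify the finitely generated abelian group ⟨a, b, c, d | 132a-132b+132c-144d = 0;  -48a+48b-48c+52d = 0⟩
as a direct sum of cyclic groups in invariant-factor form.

Answer: M ≅ ℤ^2 ⊕ ℤ/4 ⊕ ℤ/12

Derivation:
rank_ℚ(R)=2; free=4−2=2
SNF(R) diag = [4, 12] → torsion [4, 12]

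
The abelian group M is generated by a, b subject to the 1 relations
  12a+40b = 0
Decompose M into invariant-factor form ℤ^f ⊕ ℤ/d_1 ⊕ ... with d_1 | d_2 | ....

rank_ℚ(R)=1; free=2−1=1
SNF(R) diag = [4] → torsion [4]

Answer: M ≅ ℤ^1 ⊕ ℤ/4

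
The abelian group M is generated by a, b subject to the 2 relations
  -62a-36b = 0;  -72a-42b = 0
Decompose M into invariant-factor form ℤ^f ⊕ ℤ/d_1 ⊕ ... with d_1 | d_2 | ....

Answer: M ≅ ℤ/2 ⊕ ℤ/6

Derivation:
rank_ℚ(R)=2; free=2−2=0
SNF(R) diag = [2, 6] → torsion [2, 6]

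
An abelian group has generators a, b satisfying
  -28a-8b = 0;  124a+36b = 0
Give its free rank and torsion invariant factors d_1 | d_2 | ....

Answer: M ≅ ℤ/4 ⊕ ℤ/4

Derivation:
rank_ℚ(R)=2; free=2−2=0
SNF(R) diag = [4, 4] → torsion [4, 4]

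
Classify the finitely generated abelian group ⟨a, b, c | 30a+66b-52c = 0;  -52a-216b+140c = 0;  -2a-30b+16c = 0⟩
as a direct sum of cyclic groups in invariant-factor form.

rank_ℚ(R)=3; free=3−3=0
SNF(R) diag = [2, 4, 12] → torsion [2, 4, 12]

Answer: M ≅ ℤ/2 ⊕ ℤ/4 ⊕ ℤ/12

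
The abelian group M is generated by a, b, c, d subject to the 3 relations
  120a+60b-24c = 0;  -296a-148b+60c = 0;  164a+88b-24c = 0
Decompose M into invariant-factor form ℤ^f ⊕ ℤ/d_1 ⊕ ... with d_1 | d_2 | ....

rank_ℚ(R)=3; free=4−3=1
SNF(R) diag = [4, 12, 12] → torsion [4, 12, 12]

Answer: M ≅ ℤ^1 ⊕ ℤ/4 ⊕ ℤ/12 ⊕ ℤ/12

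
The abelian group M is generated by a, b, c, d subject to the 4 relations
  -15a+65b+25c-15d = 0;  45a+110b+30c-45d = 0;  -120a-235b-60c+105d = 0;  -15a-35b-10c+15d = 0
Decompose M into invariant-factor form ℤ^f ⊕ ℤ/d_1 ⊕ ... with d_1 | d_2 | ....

rank_ℚ(R)=4; free=4−4=0
SNF(R) diag = [5, 5, 15, 15] → torsion [5, 5, 15, 15]

Answer: M ≅ ℤ/5 ⊕ ℤ/5 ⊕ ℤ/15 ⊕ ℤ/15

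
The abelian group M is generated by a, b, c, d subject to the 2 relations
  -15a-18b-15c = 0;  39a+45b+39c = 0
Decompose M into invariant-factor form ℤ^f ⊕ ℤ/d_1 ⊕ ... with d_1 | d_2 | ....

Answer: M ≅ ℤ^2 ⊕ ℤ/3 ⊕ ℤ/9

Derivation:
rank_ℚ(R)=2; free=4−2=2
SNF(R) diag = [3, 9] → torsion [3, 9]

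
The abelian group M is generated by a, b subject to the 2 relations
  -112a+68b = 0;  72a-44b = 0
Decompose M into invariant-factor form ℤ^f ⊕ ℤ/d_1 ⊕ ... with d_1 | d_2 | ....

rank_ℚ(R)=2; free=2−2=0
SNF(R) diag = [4, 8] → torsion [4, 8]

Answer: M ≅ ℤ/4 ⊕ ℤ/8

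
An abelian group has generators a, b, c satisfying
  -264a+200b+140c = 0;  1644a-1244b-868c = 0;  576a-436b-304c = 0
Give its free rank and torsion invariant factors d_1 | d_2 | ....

rank_ℚ(R)=3; free=3−3=0
SNF(R) diag = [4, 4, 12] → torsion [4, 4, 12]

Answer: M ≅ ℤ/4 ⊕ ℤ/4 ⊕ ℤ/12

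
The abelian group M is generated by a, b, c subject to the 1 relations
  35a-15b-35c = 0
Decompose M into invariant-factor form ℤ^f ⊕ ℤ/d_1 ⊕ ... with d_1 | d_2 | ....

Answer: M ≅ ℤ^2 ⊕ ℤ/5

Derivation:
rank_ℚ(R)=1; free=3−1=2
SNF(R) diag = [5] → torsion [5]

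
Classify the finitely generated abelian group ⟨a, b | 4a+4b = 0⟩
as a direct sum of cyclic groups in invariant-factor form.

rank_ℚ(R)=1; free=2−1=1
SNF(R) diag = [4] → torsion [4]

Answer: M ≅ ℤ^1 ⊕ ℤ/4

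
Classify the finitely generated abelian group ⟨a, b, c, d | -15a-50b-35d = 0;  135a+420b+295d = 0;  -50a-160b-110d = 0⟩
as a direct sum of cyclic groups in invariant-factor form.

Answer: M ≅ ℤ^1 ⊕ ℤ/5 ⊕ ℤ/10 ⊕ ℤ/20

Derivation:
rank_ℚ(R)=3; free=4−3=1
SNF(R) diag = [5, 10, 20] → torsion [5, 10, 20]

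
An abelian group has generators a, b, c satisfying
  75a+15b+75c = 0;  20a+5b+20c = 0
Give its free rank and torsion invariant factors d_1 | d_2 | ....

rank_ℚ(R)=2; free=3−2=1
SNF(R) diag = [5, 15] → torsion [5, 15]

Answer: M ≅ ℤ^1 ⊕ ℤ/5 ⊕ ℤ/15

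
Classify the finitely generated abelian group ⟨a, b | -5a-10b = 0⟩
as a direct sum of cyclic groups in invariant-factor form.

rank_ℚ(R)=1; free=2−1=1
SNF(R) diag = [5] → torsion [5]

Answer: M ≅ ℤ^1 ⊕ ℤ/5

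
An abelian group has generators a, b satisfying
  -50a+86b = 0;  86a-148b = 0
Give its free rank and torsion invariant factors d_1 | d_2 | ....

Answer: M ≅ ℤ/2 ⊕ ℤ/2

Derivation:
rank_ℚ(R)=2; free=2−2=0
SNF(R) diag = [2, 2] → torsion [2, 2]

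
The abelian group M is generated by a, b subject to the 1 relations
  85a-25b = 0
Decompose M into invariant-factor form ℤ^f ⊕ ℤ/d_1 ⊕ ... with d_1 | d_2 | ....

Answer: M ≅ ℤ^1 ⊕ ℤ/5

Derivation:
rank_ℚ(R)=1; free=2−1=1
SNF(R) diag = [5] → torsion [5]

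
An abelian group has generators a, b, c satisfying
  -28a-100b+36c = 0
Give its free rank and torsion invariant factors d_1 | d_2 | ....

Answer: M ≅ ℤ^2 ⊕ ℤ/4

Derivation:
rank_ℚ(R)=1; free=3−1=2
SNF(R) diag = [4] → torsion [4]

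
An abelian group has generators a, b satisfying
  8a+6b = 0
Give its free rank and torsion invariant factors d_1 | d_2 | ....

rank_ℚ(R)=1; free=2−1=1
SNF(R) diag = [2] → torsion [2]

Answer: M ≅ ℤ^1 ⊕ ℤ/2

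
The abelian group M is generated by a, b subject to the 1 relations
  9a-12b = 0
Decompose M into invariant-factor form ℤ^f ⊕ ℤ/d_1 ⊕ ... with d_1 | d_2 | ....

Answer: M ≅ ℤ^1 ⊕ ℤ/3

Derivation:
rank_ℚ(R)=1; free=2−1=1
SNF(R) diag = [3] → torsion [3]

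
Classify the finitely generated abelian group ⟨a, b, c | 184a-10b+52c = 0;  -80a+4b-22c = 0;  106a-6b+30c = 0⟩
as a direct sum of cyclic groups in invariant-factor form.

Answer: M ≅ ℤ/2 ⊕ ℤ/2 ⊕ ℤ/6

Derivation:
rank_ℚ(R)=3; free=3−3=0
SNF(R) diag = [2, 2, 6] → torsion [2, 2, 6]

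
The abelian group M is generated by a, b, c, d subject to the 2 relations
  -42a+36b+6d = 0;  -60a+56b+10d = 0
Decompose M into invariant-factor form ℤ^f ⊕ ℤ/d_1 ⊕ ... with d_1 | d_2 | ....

rank_ℚ(R)=2; free=4−2=2
SNF(R) diag = [2, 6] → torsion [2, 6]

Answer: M ≅ ℤ^2 ⊕ ℤ/2 ⊕ ℤ/6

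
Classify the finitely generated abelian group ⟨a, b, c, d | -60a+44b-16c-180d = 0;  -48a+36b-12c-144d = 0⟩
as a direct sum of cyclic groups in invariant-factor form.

Answer: M ≅ ℤ^2 ⊕ ℤ/4 ⊕ ℤ/12

Derivation:
rank_ℚ(R)=2; free=4−2=2
SNF(R) diag = [4, 12] → torsion [4, 12]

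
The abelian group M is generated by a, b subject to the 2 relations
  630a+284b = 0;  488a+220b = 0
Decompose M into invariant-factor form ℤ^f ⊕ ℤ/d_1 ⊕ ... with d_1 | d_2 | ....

Answer: M ≅ ℤ/2 ⊕ ℤ/4

Derivation:
rank_ℚ(R)=2; free=2−2=0
SNF(R) diag = [2, 4] → torsion [2, 4]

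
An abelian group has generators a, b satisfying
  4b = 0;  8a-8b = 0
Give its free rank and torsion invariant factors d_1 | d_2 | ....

Answer: M ≅ ℤ/4 ⊕ ℤ/8

Derivation:
rank_ℚ(R)=2; free=2−2=0
SNF(R) diag = [4, 8] → torsion [4, 8]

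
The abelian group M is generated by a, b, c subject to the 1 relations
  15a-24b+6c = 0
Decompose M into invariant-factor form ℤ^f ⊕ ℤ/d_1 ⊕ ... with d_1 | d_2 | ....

rank_ℚ(R)=1; free=3−1=2
SNF(R) diag = [3] → torsion [3]

Answer: M ≅ ℤ^2 ⊕ ℤ/3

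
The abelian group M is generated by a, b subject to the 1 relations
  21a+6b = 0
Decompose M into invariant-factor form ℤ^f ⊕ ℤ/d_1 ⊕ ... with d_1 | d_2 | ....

rank_ℚ(R)=1; free=2−1=1
SNF(R) diag = [3] → torsion [3]

Answer: M ≅ ℤ^1 ⊕ ℤ/3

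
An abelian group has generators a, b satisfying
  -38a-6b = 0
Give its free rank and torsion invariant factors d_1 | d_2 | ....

Answer: M ≅ ℤ^1 ⊕ ℤ/2

Derivation:
rank_ℚ(R)=1; free=2−1=1
SNF(R) diag = [2] → torsion [2]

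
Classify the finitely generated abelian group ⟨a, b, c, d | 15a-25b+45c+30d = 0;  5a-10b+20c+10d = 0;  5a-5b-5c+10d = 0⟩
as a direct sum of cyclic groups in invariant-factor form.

Answer: M ≅ ℤ^1 ⊕ ℤ/5 ⊕ ℤ/5 ⊕ ℤ/10

Derivation:
rank_ℚ(R)=3; free=4−3=1
SNF(R) diag = [5, 5, 10] → torsion [5, 5, 10]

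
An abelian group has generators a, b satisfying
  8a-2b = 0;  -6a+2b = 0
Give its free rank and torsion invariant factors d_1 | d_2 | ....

rank_ℚ(R)=2; free=2−2=0
SNF(R) diag = [2, 2] → torsion [2, 2]

Answer: M ≅ ℤ/2 ⊕ ℤ/2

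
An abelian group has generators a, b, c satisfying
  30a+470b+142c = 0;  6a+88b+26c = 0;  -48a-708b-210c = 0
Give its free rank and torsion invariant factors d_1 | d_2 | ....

rank_ℚ(R)=3; free=3−3=0
SNF(R) diag = [2, 6, 6] → torsion [2, 6, 6]

Answer: M ≅ ℤ/2 ⊕ ℤ/6 ⊕ ℤ/6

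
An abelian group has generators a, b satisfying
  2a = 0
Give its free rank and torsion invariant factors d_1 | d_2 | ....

Answer: M ≅ ℤ^1 ⊕ ℤ/2

Derivation:
rank_ℚ(R)=1; free=2−1=1
SNF(R) diag = [2] → torsion [2]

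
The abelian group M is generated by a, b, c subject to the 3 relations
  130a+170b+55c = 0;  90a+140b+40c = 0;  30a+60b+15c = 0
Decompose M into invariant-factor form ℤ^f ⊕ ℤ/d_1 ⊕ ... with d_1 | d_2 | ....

Answer: M ≅ ℤ/5 ⊕ ℤ/10 ⊕ ℤ/30

Derivation:
rank_ℚ(R)=3; free=3−3=0
SNF(R) diag = [5, 10, 30] → torsion [5, 10, 30]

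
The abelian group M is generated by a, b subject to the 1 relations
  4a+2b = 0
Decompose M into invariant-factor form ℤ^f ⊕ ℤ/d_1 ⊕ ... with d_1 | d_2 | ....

Answer: M ≅ ℤ^1 ⊕ ℤ/2

Derivation:
rank_ℚ(R)=1; free=2−1=1
SNF(R) diag = [2] → torsion [2]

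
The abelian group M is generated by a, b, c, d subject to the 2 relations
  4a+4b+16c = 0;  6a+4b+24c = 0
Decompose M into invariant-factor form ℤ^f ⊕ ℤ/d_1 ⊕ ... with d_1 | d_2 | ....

Answer: M ≅ ℤ^2 ⊕ ℤ/2 ⊕ ℤ/4

Derivation:
rank_ℚ(R)=2; free=4−2=2
SNF(R) diag = [2, 4] → torsion [2, 4]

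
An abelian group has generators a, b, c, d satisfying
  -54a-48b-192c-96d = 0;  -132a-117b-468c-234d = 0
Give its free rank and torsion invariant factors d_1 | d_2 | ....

Answer: M ≅ ℤ^2 ⊕ ℤ/3 ⊕ ℤ/6

Derivation:
rank_ℚ(R)=2; free=4−2=2
SNF(R) diag = [3, 6] → torsion [3, 6]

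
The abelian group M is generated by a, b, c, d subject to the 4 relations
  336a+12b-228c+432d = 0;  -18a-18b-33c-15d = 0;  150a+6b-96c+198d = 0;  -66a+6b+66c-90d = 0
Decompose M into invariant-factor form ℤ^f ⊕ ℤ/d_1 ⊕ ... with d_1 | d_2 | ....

rank_ℚ(R)=4; free=4−4=0
SNF(R) diag = [3, 6, 18, 36] → torsion [3, 6, 18, 36]

Answer: M ≅ ℤ/3 ⊕ ℤ/6 ⊕ ℤ/18 ⊕ ℤ/36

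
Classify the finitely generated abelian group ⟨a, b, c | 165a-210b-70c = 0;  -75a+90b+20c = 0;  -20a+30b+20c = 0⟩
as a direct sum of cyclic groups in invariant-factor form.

rank_ℚ(R)=3; free=3−3=0
SNF(R) diag = [5, 10, 30] → torsion [5, 10, 30]

Answer: M ≅ ℤ/5 ⊕ ℤ/10 ⊕ ℤ/30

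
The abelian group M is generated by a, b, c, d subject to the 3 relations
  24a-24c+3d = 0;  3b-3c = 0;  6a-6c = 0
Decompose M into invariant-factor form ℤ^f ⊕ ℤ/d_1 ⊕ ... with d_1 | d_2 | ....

rank_ℚ(R)=3; free=4−3=1
SNF(R) diag = [3, 3, 6] → torsion [3, 3, 6]

Answer: M ≅ ℤ^1 ⊕ ℤ/3 ⊕ ℤ/3 ⊕ ℤ/6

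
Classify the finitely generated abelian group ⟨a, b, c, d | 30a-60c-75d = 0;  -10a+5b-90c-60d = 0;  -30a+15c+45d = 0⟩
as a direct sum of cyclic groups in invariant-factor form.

rank_ℚ(R)=3; free=4−3=1
SNF(R) diag = [5, 15, 15] → torsion [5, 15, 15]

Answer: M ≅ ℤ^1 ⊕ ℤ/5 ⊕ ℤ/15 ⊕ ℤ/15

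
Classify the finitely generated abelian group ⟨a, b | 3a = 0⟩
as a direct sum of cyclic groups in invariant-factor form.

rank_ℚ(R)=1; free=2−1=1
SNF(R) diag = [3] → torsion [3]

Answer: M ≅ ℤ^1 ⊕ ℤ/3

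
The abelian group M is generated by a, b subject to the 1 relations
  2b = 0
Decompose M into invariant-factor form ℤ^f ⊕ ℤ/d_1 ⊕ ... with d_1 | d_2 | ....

rank_ℚ(R)=1; free=2−1=1
SNF(R) diag = [2] → torsion [2]

Answer: M ≅ ℤ^1 ⊕ ℤ/2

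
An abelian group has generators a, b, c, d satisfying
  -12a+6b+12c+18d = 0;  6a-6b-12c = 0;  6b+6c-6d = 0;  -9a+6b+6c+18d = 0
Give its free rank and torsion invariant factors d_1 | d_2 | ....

rank_ℚ(R)=4; free=4−4=0
SNF(R) diag = [3, 6, 6, 6] → torsion [3, 6, 6, 6]

Answer: M ≅ ℤ/3 ⊕ ℤ/6 ⊕ ℤ/6 ⊕ ℤ/6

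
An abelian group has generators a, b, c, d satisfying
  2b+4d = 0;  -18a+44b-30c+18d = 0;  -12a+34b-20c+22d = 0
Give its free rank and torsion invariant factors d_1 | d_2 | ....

Answer: M ≅ ℤ^1 ⊕ ℤ/2 ⊕ ℤ/2 ⊕ ℤ/2

Derivation:
rank_ℚ(R)=3; free=4−3=1
SNF(R) diag = [2, 2, 2] → torsion [2, 2, 2]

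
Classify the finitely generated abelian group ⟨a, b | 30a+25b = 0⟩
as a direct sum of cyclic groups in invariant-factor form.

rank_ℚ(R)=1; free=2−1=1
SNF(R) diag = [5] → torsion [5]

Answer: M ≅ ℤ^1 ⊕ ℤ/5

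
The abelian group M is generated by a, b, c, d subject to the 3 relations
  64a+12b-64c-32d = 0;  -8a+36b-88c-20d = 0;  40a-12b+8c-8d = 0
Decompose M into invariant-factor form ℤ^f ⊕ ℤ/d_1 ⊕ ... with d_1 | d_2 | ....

Answer: M ≅ ℤ^1 ⊕ ℤ/4 ⊕ ℤ/12 ⊕ ℤ/24

Derivation:
rank_ℚ(R)=3; free=4−3=1
SNF(R) diag = [4, 12, 24] → torsion [4, 12, 24]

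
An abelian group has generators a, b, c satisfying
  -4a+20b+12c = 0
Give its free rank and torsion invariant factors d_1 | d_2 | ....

rank_ℚ(R)=1; free=3−1=2
SNF(R) diag = [4] → torsion [4]

Answer: M ≅ ℤ^2 ⊕ ℤ/4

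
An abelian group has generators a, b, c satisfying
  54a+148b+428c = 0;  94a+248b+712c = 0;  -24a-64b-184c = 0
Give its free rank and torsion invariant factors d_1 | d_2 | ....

Answer: M ≅ ℤ/2 ⊕ ℤ/4 ⊕ ℤ/8

Derivation:
rank_ℚ(R)=3; free=3−3=0
SNF(R) diag = [2, 4, 8] → torsion [2, 4, 8]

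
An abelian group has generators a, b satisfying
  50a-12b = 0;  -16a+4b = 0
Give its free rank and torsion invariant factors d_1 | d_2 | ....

Answer: M ≅ ℤ/2 ⊕ ℤ/4

Derivation:
rank_ℚ(R)=2; free=2−2=0
SNF(R) diag = [2, 4] → torsion [2, 4]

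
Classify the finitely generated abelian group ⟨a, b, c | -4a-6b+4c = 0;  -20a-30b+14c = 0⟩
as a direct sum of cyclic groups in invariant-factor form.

rank_ℚ(R)=2; free=3−2=1
SNF(R) diag = [2, 6] → torsion [2, 6]

Answer: M ≅ ℤ^1 ⊕ ℤ/2 ⊕ ℤ/6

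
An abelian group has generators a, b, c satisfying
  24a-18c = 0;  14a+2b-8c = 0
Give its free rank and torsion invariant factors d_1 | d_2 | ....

Answer: M ≅ ℤ^1 ⊕ ℤ/2 ⊕ ℤ/6

Derivation:
rank_ℚ(R)=2; free=3−2=1
SNF(R) diag = [2, 6] → torsion [2, 6]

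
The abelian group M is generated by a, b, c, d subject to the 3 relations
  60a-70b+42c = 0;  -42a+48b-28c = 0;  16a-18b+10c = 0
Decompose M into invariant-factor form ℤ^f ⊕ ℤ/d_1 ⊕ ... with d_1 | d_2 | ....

Answer: M ≅ ℤ^1 ⊕ ℤ/2 ⊕ ℤ/2 ⊕ ℤ/4

Derivation:
rank_ℚ(R)=3; free=4−3=1
SNF(R) diag = [2, 2, 4] → torsion [2, 2, 4]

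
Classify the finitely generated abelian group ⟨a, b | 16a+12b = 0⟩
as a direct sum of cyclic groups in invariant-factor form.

rank_ℚ(R)=1; free=2−1=1
SNF(R) diag = [4] → torsion [4]

Answer: M ≅ ℤ^1 ⊕ ℤ/4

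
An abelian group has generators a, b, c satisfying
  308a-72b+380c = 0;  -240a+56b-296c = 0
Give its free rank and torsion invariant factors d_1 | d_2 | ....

Answer: M ≅ ℤ^1 ⊕ ℤ/4 ⊕ ℤ/8

Derivation:
rank_ℚ(R)=2; free=3−2=1
SNF(R) diag = [4, 8] → torsion [4, 8]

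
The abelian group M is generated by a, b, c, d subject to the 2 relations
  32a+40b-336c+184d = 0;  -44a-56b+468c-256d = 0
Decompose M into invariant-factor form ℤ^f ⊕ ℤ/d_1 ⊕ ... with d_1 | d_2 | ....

rank_ℚ(R)=2; free=4−2=2
SNF(R) diag = [4, 8] → torsion [4, 8]

Answer: M ≅ ℤ^2 ⊕ ℤ/4 ⊕ ℤ/8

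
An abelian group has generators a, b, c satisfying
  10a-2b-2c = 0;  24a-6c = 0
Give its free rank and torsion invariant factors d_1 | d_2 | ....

Answer: M ≅ ℤ^1 ⊕ ℤ/2 ⊕ ℤ/6

Derivation:
rank_ℚ(R)=2; free=3−2=1
SNF(R) diag = [2, 6] → torsion [2, 6]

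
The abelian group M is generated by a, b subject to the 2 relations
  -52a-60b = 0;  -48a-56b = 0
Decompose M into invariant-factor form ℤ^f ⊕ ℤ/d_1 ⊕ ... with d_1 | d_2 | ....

Answer: M ≅ ℤ/4 ⊕ ℤ/8

Derivation:
rank_ℚ(R)=2; free=2−2=0
SNF(R) diag = [4, 8] → torsion [4, 8]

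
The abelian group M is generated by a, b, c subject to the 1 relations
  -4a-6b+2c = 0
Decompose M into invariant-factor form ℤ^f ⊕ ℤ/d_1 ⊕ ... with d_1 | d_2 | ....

rank_ℚ(R)=1; free=3−1=2
SNF(R) diag = [2] → torsion [2]

Answer: M ≅ ℤ^2 ⊕ ℤ/2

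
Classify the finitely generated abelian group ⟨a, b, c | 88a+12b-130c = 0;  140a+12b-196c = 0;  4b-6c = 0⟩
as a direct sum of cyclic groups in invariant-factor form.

Answer: M ≅ ℤ/2 ⊕ ℤ/4 ⊕ ℤ/8

Derivation:
rank_ℚ(R)=3; free=3−3=0
SNF(R) diag = [2, 4, 8] → torsion [2, 4, 8]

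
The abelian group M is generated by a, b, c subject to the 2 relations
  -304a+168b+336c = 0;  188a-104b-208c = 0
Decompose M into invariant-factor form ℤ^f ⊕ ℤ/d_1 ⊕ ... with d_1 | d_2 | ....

Answer: M ≅ ℤ^1 ⊕ ℤ/4 ⊕ ℤ/8

Derivation:
rank_ℚ(R)=2; free=3−2=1
SNF(R) diag = [4, 8] → torsion [4, 8]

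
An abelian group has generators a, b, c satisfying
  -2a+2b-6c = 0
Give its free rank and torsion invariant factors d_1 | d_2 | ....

rank_ℚ(R)=1; free=3−1=2
SNF(R) diag = [2] → torsion [2]

Answer: M ≅ ℤ^2 ⊕ ℤ/2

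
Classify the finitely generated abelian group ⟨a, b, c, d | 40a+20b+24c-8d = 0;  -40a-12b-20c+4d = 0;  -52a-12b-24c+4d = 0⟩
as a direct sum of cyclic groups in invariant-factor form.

rank_ℚ(R)=3; free=4−3=1
SNF(R) diag = [4, 4, 4] → torsion [4, 4, 4]

Answer: M ≅ ℤ^1 ⊕ ℤ/4 ⊕ ℤ/4 ⊕ ℤ/4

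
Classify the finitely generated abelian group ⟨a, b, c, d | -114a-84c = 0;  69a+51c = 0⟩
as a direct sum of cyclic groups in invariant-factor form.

Answer: M ≅ ℤ^2 ⊕ ℤ/3 ⊕ ℤ/6

Derivation:
rank_ℚ(R)=2; free=4−2=2
SNF(R) diag = [3, 6] → torsion [3, 6]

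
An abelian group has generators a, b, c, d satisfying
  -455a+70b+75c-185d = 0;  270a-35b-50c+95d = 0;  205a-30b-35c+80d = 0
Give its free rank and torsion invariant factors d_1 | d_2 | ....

rank_ℚ(R)=3; free=4−3=1
SNF(R) diag = [5, 5, 5] → torsion [5, 5, 5]

Answer: M ≅ ℤ^1 ⊕ ℤ/5 ⊕ ℤ/5 ⊕ ℤ/5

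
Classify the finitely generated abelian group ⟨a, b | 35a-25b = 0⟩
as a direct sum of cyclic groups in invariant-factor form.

rank_ℚ(R)=1; free=2−1=1
SNF(R) diag = [5] → torsion [5]

Answer: M ≅ ℤ^1 ⊕ ℤ/5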